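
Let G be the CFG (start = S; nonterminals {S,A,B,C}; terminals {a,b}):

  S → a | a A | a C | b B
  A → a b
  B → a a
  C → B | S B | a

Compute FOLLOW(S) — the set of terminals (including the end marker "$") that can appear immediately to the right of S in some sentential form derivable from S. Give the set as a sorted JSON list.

Compute FIRST by fixpoint:
pass 1:
  A via A→a b: +{a}
  B via B→a a: +{a}
  C via C→B: +{a}
  S via S→a: +{a}
  S via S→b B: +{b}
  FIRST(S)={a,b}  FIRST(A)={a}  FIRST(B)={a}  FIRST(C)={a}
pass 2:
  C via C→S B: +{b}
  FIRST(S)={a,b}  FIRST(A)={a}  FIRST(B)={a}  FIRST(C)={a,b}
pass 3: (no change)
  FIRST(S)={a,b}  FIRST(A)={a}  FIRST(B)={a}  FIRST(C)={a,b}

FOLLOW sets:
initialize: $ ∈ FOLLOW(S)
iter 1:
  C→S B: FOLLOW(S) ⊇ FIRST(B) = {a}; new: +{a}
  S→a A: FOLLOW(A) ⊇ FOLLOW(S) ⊇ {$,a}; new: +{$,a}
  S→a C: FOLLOW(C) ⊇ FOLLOW(S) ⊇ {$,a}; new: +{$,a}
  S→b B: FOLLOW(B) ⊇ FOLLOW(S) ⊇ {$,a}; new: +{$,a}
  S: {$,a}  A: {$,a}  B: {$,a}  C: {$,a}
iter 2: — fixpoint
  S: {$,a}  A: {$,a}  B: {$,a}  C: {$,a}

FOLLOW(S) = ["$", "a"]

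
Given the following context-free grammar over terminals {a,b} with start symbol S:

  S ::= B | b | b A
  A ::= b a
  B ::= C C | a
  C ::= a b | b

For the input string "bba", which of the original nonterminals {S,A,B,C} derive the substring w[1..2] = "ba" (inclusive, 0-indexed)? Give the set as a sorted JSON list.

CNF form of G:
  S -> C C | T0 A | a | b
  A -> T0 T1
  B -> C C | a
  C -> T1 T0 | b
  T0 -> b
  T1 -> a

CYK fill — only the sub-triangle for w[1..2]:
  cell(1,1) b: {C,S,T0}  orig:{C,S}
  cell(2,2) a: {B,S,T1}  orig:{B,S}
  cell(1,2) ba: {A}

Original NTs in T[1,2] deriving "ba": ["A"]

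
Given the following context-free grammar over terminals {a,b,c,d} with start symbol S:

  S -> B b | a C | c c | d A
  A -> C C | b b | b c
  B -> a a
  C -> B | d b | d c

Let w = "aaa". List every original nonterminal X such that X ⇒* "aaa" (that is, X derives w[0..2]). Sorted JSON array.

Convert to CNF:
  S -> B T0 | T1 T1 | T2 C | T3 A
  A -> C C | T0 T0 | T0 T1
  B -> T2 T2
  C -> T2 T2 | T3 T0 | T3 T1
  T0 -> b
  T1 -> c
  T2 -> a
  T3 -> d

CYK table (by increasing span), restricted to cells inside w[0..2]:
  [0..0]={T2}  "a"  orig:{}
  [1..1]={T2}  "a"  orig:{}
  [2..2]={T2}  "a"  orig:{}
  [0..1]={B,C}  "aa"
  [1..2]={B,C}  "aa"
  [0..2]={S}  "aaa"

Original NTs in T[0,2] deriving "aaa": ["S"]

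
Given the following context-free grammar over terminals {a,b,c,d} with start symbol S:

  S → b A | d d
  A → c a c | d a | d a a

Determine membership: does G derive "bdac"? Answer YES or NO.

Convert to CNF:
  S -> T2 T2 | T3 A
  A -> T0 X4 | T2 T1 | T2 X5
  T0 -> c
  T1 -> a
  T2 -> d
  T3 -> b
  X4 -> T1 T0
  X5 -> T1 T1

CYK fill:
  [0..0]={T3}  "b"  orig:{}
  [1..1]={T2}  "d"  orig:{}
  [2..2]={T1}  "a"  orig:{}
  [3..3]={T0}  "c"  orig:{}
  [0..1]=∅  "bd"
  [1..2]={A}  "da"
  [2..3]={X4}  "ac"  orig:{}
  [0..2]={S}  "bda"
  [1..3]=∅  "dac"
  [0..3]=∅  "bdac"

S ∉ T[0,3] ⇒ NO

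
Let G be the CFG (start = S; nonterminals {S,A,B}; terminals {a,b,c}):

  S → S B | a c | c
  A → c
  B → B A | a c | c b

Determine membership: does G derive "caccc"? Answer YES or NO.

CNF form of G:
  S -> S B | T0 T1 | c
  A -> c
  B -> B A | T0 T1 | T1 T2
  T0 -> a
  T1 -> c
  T2 -> b

CYK table (by increasing span):
  cell(0,0) c: {A,S,T1}  orig:{A,S}
  cell(1,1) a: {T0}  orig:{}
  cell(2,2) c: {A,S,T1}  orig:{A,S}
  cell(3,3) c: {A,S,T1}  orig:{A,S}
  cell(4,4) c: {A,S,T1}  orig:{A,S}
  cell(0,1) ca: ∅
  cell(1,2) ac: {B,S}
  cell(2,3) cc: ∅
  cell(3,4) cc: ∅
  cell(0,2) cac: {S}
  cell(1,3) acc: {B}
  cell(2,4) ccc: ∅
  cell(0,3) cacc: {S}
  cell(1,4) accc: {B}
  cell(0,4) caccc: {S}

S ∈ T[0,4] ⇒ YES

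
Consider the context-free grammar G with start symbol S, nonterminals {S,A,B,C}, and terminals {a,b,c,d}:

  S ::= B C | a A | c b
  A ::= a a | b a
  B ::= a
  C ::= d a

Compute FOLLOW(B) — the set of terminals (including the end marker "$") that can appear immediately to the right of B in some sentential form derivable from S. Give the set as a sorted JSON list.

Compute FIRST by fixpoint:
[1]
  A via A→a a: +{a}
  A via A→b a: +{b}
  B via B→a: +{a}
  C via C→d a: +{d}
  S via S→B C: +{a}
  S via S→c b: +{c}
  FIRST(S)={a,c}  FIRST(A)={a,b}  FIRST(B)={a}  FIRST(C)={d}
[2] (no change)
  FIRST(S)={a,c}  FIRST(A)={a,b}  FIRST(B)={a}  FIRST(C)={d}

Compute FOLLOW by fixpoint:
seed FOLLOW(S) with $
round 1:
  S→B C: FOLLOW(B) ⊇ FIRST(C) = {d}; new: +{d}
  S→B C: FOLLOW(C) ⊇ FOLLOW(S) ⊇ {$}; new: +{$}
  S→a A: FOLLOW(A) ⊇ FOLLOW(S) ⊇ {$}; new: +{$}
  S: {$}  A: {$}  B: {d}  C: {$}
round 2: (stable)
  S: {$}  A: {$}  B: {d}  C: {$}

FOLLOW(B) = ["d"]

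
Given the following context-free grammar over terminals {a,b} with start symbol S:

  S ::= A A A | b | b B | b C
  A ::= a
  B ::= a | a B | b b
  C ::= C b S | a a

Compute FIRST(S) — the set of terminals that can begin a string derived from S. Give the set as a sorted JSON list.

FIRST sets, iterate to fixpoint:
round 1:
  A via A→a: +{a}
  B via B→a: +{a}
  B via B→b b: +{b}
  C via C→a a: +{a}
  S via S→A A A: +{a}
  S via S→b: +{b}
  FIRST(S)={a,b}  FIRST(A)={a}  FIRST(B)={a,b}  FIRST(C)={a}
round 2: done
  FIRST(S)={a,b}  FIRST(A)={a}  FIRST(B)={a,b}  FIRST(C)={a}

FIRST(S) = ["a", "b"]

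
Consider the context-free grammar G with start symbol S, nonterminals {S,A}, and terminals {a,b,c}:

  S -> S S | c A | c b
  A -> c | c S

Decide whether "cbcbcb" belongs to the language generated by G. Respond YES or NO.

Convert to CNF:
  S -> S S | T0 A | T0 T1
  A -> T0 S | c
  T0 -> c
  T1 -> b

CYK table (by increasing span):
  T[0,0] 'c' = {A,T0}  orig:{A}
  T[1,1] 'b' = {T1}  orig:{}
  T[2,2] 'c' = {A,T0}  orig:{A}
  T[3,3] 'b' = {T1}  orig:{}
  T[4,4] 'c' = {A,T0}  orig:{A}
  T[5,5] 'b' = {T1}  orig:{}
  T[0,1] 'cb' = {S}
  T[1,2] 'bc' = ∅
  T[2,3] 'cb' = {S}
  T[3,4] 'bc' = ∅
  T[4,5] 'cb' = {S}
  T[0,2] 'cbc' = ∅
  T[1,3] 'bcb' = ∅
  T[2,4] 'cbc' = ∅
  T[3,5] 'bcb' = ∅
  T[0,3] 'cbcb' = {S}
  T[1,4] 'bcbc' = ∅
  T[2,5] 'cbcb' = {S}
  T[0,4] 'cbcbc' = ∅
  T[1,5] 'bcbcb' = ∅
  T[0,5] 'cbcbcb' = {S}

S ∈ T[0,5] ⇒ YES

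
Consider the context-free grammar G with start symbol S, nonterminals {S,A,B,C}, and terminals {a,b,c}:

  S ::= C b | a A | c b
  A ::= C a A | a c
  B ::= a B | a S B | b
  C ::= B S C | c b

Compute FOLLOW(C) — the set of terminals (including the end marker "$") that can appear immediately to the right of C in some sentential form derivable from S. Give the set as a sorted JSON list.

Compute FIRST by fixpoint:
[1]
  A via A→a c: +{a}
  B via B→a B: +{a}
  B via B→b: +{b}
  C via C→B S C: +{a,b}
  C via C→c b: +{c}
  S via S→C b: +{a,b,c}
  FIRST[S]={a,b,c}  FIRST[A]={a}  FIRST[B]={a,b}  FIRST[C]={a,b,c}
[2]
  A via A→C a A: +{b,c}
  FIRST[S]={a,b,c}  FIRST[A]={a,b,c}  FIRST[B]={a,b}  FIRST[C]={a,b,c}
[3] done
  FIRST[S]={a,b,c}  FIRST[A]={a,b,c}  FIRST[B]={a,b}  FIRST[C]={a,b,c}

FOLLOW sets:
initialize: $ ∈ FOLLOW(S)
[1]
  A→C a A: FOLLOW(C) ⊇ FIRST(a) = {a}; new: +{a}
  B→a S B: FOLLOW(S) ⊇ FIRST(B) = {a,b}; new: +{a,b}
  C→B S C: FOLLOW(B) ⊇ FIRST(S) = {a,b,c}; new: +{a,b,c}
  C→B S C: FOLLOW(S) ⊇ FIRST(C) = {a,b,c}; new: +{c}
  S→C b: FOLLOW(C) ⊇ FIRST(b) = {b}; new: +{b}
  S→a A: FOLLOW(A) ⊇ FOLLOW(S) ⊇ {$,a,b,c}; new: +{$,a,b,c}
  FOLLOW(S)={$,a,b,c}  FOLLOW(A)={$,a,b,c}  FOLLOW(B)={a,b,c}  FOLLOW(C)={a,b}
[2] done
  FOLLOW(S)={$,a,b,c}  FOLLOW(A)={$,a,b,c}  FOLLOW(B)={a,b,c}  FOLLOW(C)={a,b}

FOLLOW(C) = ["a", "b"]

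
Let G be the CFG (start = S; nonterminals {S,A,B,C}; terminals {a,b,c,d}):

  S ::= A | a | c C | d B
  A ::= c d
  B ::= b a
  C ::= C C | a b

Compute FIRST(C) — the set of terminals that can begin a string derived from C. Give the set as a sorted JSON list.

Compute FIRST by fixpoint:
[1]
  A via A→c d: +{c}
  B via B→b a: +{b}
  C via C→a b: +{a}
  S via S→A: +{c}
  S via S→a: +{a}
  S via S→d B: +{d}
  FIRST(S)={a,c,d}  FIRST(A)={c}  FIRST(B)={b}  FIRST(C)={a}
[2] (no change)
  FIRST(S)={a,c,d}  FIRST(A)={c}  FIRST(B)={b}  FIRST(C)={a}

FIRST(C) = ["a"]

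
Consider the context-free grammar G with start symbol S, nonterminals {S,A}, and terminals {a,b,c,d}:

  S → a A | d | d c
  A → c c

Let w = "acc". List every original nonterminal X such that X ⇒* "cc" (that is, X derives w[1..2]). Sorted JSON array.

Convert to CNF:
  S -> T1 A | T2 T0 | d
  A -> T0 T0
  T0 -> c
  T1 -> a
  T2 -> d

CYK table (by increasing span) (cells [i..j] with 1 ≤ i ≤ j ≤ 2 only):
  [1..1]={T0}  "c"  orig:{}
  [2..2]={T0}  "c"  orig:{}
  [1..2]={A}  "cc"

Original NTs in T[1,2] deriving "cc": ["A"]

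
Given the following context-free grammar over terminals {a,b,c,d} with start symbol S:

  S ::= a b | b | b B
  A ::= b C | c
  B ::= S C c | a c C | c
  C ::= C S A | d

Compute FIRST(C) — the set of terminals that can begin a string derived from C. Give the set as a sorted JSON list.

FIRST sets, iterate to fixpoint:
[1]
  A via A→b C: +{b}
  A via A→c: +{c}
  B via B→a c C: +{a}
  B via B→c: +{c}
  C via C→d: +{d}
  S via S→a b: +{a}
  S via S→b: +{b}
  FIRST(S)={a,b}  FIRST(A)={b,c}  FIRST(B)={a,c}  FIRST(C)={d}
[2]
  B via B→S C c: +{b}
  FIRST(S)={a,b}  FIRST(A)={b,c}  FIRST(B)={a,b,c}  FIRST(C)={d}
[3] (stable)
  FIRST(S)={a,b}  FIRST(A)={b,c}  FIRST(B)={a,b,c}  FIRST(C)={d}

FIRST(C) = ["d"]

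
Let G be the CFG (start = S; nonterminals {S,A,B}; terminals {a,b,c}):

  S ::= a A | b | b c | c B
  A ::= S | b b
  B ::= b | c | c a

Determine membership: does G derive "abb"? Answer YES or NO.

Convert to CNF:
  S -> T0 A | T1 T2 | T2 B | b
  A -> T0 A | T1 T1 | T1 T2 | T2 B | b
  B -> T2 T0 | b | c
  T0 -> a
  T1 -> b
  T2 -> c

CYK fill:
  [0..0]={T0}  "a"  orig:{}
  [1..1]={A,B,S,T1}  "b"  orig:{A,B,S}
  [2..2]={A,B,S,T1}  "b"  orig:{A,B,S}
  [0..1]={A,S}  "ab"
  [1..2]={A}  "bb"
  [0..2]={A,S}  "abb"

S ∈ T[0,2] ⇒ YES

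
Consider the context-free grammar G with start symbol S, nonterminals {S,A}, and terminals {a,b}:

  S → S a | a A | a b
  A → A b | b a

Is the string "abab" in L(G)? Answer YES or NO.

Convert to CNF:
  S -> S T1 | T1 A | T1 T0
  A -> A T0 | T0 T1
  T0 -> b
  T1 -> a

CYK table (by increasing span):
  cell(0,0) a: {T1}  orig:{}
  cell(1,1) b: {T0}  orig:{}
  cell(2,2) a: {T1}  orig:{}
  cell(3,3) b: {T0}  orig:{}
  cell(0,1) ab: {S}
  cell(1,2) ba: {A}
  cell(2,3) ab: {S}
  cell(0,2) aba: {S}
  cell(1,3) bab: {A}
  cell(0,3) abab: {S}

S ∈ T[0,3] ⇒ YES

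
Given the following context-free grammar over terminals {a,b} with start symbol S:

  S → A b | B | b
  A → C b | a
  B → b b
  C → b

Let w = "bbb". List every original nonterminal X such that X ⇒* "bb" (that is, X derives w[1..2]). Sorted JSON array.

CNF form of G:
  S -> A T0 | T0 T0 | b
  A -> C T0 | a
  B -> T0 T0
  C -> b
  T0 -> b

Fill CYK table bottom-up — only the sub-triangle for w[1..2]:
  T[1,1] 'b' = {C,S,T0}  orig:{C,S}
  T[2,2] 'b' = {C,S,T0}  orig:{C,S}
  T[1,2] 'bb' = {A,B,S}

Original NTs in T[1,2] deriving "bb": ["A", "B", "S"]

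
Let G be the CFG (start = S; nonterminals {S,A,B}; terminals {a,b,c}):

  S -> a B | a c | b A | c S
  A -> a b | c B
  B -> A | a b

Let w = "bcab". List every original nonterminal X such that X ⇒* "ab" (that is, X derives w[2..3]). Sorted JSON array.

CNF form of G:
  S -> T0 B | T0 T2 | T1 A | T2 S
  A -> T0 T1 | T2 B
  B -> T0 T1 | T2 B
  T0 -> a
  T1 -> b
  T2 -> c

CYK table (by increasing span) (cells [i..j] with 2 ≤ i ≤ j ≤ 3 only):
  T[2,2] 'a' = {T0}  orig:{}
  T[3,3] 'b' = {T1}  orig:{}
  T[2,3] 'ab' = {A,B}

Original NTs in T[2,3] deriving "ab": ["A", "B"]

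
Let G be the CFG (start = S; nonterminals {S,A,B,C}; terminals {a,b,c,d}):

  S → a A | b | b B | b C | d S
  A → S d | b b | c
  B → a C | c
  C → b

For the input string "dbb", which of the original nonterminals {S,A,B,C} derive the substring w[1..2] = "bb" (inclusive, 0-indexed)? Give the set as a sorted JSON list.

Convert to CNF:
  S -> T0 S | T1 B | T1 C | T2 A | b
  A -> S T0 | T1 T1 | c
  B -> T2 C | c
  C -> b
  T0 -> d
  T1 -> b
  T2 -> a

Fill CYK table bottom-up — only the sub-triangle for w[1..2]:
  [1..1]={C,S,T1}  "b"  orig:{C,S}
  [2..2]={C,S,T1}  "b"  orig:{C,S}
  [1..2]={A,S}  "bb"

Original NTs in T[1,2] deriving "bb": ["A", "S"]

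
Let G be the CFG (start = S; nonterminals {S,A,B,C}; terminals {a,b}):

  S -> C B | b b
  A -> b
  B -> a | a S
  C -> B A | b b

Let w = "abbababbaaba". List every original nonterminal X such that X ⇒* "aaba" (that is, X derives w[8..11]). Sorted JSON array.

Convert to CNF:
  S -> C B | T1 T1
  A -> b
  B -> T0 S | a
  C -> B A | T1 T1
  T0 -> a
  T1 -> b

Fill CYK table bottom-up (cells [i..j] with 8 ≤ i ≤ j ≤ 11 only):
  cell(8,8) a: {B,T0}  orig:{B}
  cell(9,9) a: {B,T0}  orig:{B}
  cell(10,10) b: {A,T1}  orig:{A}
  cell(11,11) a: {B,T0}  orig:{B}
  cell(8,9) aa: ∅
  cell(9,10) ab: {C}
  cell(10,11) ba: ∅
  cell(8,10) aab: ∅
  cell(9,11) aba: {S}
  cell(8,11) aaba: {B}

Original NTs in T[8,11] deriving "aaba": ["B"]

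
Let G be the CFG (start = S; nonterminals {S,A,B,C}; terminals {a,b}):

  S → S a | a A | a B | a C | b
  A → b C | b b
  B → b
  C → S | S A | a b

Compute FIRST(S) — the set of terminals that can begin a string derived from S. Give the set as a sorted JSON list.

FIRST sets, iterate to fixpoint:
round 1:
  A via A→b C: +{b}
  B via B→b: +{b}
  C via C→a b: +{a}
  S via S→a A: +{a}
  S via S→b: +{b}
  FIRST(S)={a,b}  FIRST(A)={b}  FIRST(B)={b}  FIRST(C)={a}
round 2:
  C via C→S: +{b}
  FIRST(S)={a,b}  FIRST(A)={b}  FIRST(B)={b}  FIRST(C)={a,b}
round 3: (stable)
  FIRST(S)={a,b}  FIRST(A)={b}  FIRST(B)={b}  FIRST(C)={a,b}

FIRST(S) = ["a", "b"]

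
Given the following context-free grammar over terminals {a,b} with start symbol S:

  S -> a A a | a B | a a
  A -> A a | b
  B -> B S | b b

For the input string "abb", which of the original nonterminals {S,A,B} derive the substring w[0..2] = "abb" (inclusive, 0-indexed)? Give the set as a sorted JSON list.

CNF form of G:
  S -> T0 B | T0 T0 | T0 X2
  A -> A T0 | b
  B -> B S | T1 T1
  T0 -> a
  T1 -> b
  X2 -> A T0

CYK fill, restricted to cells inside w[0..2]:
  cell(0,0) a: {T0}  orig:{}
  cell(1,1) b: {A,T1}  orig:{A}
  cell(2,2) b: {A,T1}  orig:{A}
  cell(0,1) ab: ∅
  cell(1,2) bb: {B}
  cell(0,2) abb: {S}

Original NTs in T[0,2] deriving "abb": ["S"]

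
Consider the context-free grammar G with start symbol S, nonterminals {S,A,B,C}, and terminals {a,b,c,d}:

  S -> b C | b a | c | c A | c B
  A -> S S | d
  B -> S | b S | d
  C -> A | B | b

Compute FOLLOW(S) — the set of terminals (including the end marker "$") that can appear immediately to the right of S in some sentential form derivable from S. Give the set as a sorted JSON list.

Compute FIRST by fixpoint:
[1]
  A via A→d: +{d}
  B via B→b S: +{b}
  B via B→d: +{d}
  C via C→A: +{d}
  C via C→B: +{b}
  S via S→b C: +{b}
  S via S→c: +{c}
  S: {b,c}  A: {d}  B: {b,d}  C: {b,d}
[2]
  A via A→S S: +{b,c}
  B via B→S: +{c}
  C via C→A: +{c}
  S: {b,c}  A: {b,c,d}  B: {b,c,d}  C: {b,c,d}
[3] — fixpoint
  S: {b,c}  A: {b,c,d}  B: {b,c,d}  C: {b,c,d}

Compute FOLLOW by fixpoint:
FOLLOW(S) := {$}
pass 1:
  A→S S: FOLLOW(S) ⊇ FIRST(S) = {b,c}; new: +{b,c}
  S→b C: FOLLOW(C) ⊇ FOLLOW(S) ⊇ {$,b,c}; new: +{$,b,c}
  S→c A: FOLLOW(A) ⊇ FOLLOW(S) ⊇ {$,b,c}; new: +{$,b,c}
  S→c B: FOLLOW(B) ⊇ FOLLOW(S) ⊇ {$,b,c}; new: +{$,b,c}
  S: {$,b,c}  A: {$,b,c}  B: {$,b,c}  C: {$,b,c}
pass 2: (stable)
  S: {$,b,c}  A: {$,b,c}  B: {$,b,c}  C: {$,b,c}

FOLLOW(S) = ["$", "b", "c"]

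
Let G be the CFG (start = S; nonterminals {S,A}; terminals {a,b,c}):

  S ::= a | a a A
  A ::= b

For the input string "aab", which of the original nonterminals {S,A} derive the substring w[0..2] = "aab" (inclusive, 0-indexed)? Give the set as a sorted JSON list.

Convert to CNF:
  S -> T0 X1 | a
  A -> b
  T0 -> a
  X1 -> T0 A

Fill CYK table bottom-up — only the sub-triangle for w[0..2]:
  cell(0,0) a: {S,T0}  orig:{S}
  cell(1,1) a: {S,T0}  orig:{S}
  cell(2,2) b: {A}
  cell(0,1) aa: ∅
  cell(1,2) ab: {X1}  orig:{}
  cell(0,2) aab: {S}

Original NTs in T[0,2] deriving "aab": ["S"]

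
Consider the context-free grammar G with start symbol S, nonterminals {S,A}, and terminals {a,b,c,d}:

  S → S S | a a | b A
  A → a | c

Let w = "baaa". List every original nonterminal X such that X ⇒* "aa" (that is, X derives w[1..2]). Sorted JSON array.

Convert to CNF:
  S -> S S | T0 T0 | T1 A
  A -> a | c
  T0 -> a
  T1 -> b

CYK table (by increasing span) (cells [i..j] with 1 ≤ i ≤ j ≤ 2 only):
  T[1,1] 'a' = {A,T0}  orig:{A}
  T[2,2] 'a' = {A,T0}  orig:{A}
  T[1,2] 'aa' = {S}

Original NTs in T[1,2] deriving "aa": ["S"]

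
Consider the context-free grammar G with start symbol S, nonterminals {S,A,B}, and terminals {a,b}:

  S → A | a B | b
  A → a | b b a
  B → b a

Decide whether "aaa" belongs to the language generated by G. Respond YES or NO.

Convert to CNF:
  S -> T0 X3 | T1 B | a | b
  A -> T0 X2 | a
  B -> T0 T1
  T0 -> b
  T1 -> a
  X2 -> T0 T1
  X3 -> T0 T1

Fill CYK table bottom-up:
  [0..0]={A,S,T1}  "a"  orig:{A,S}
  [1..1]={A,S,T1}  "a"  orig:{A,S}
  [2..2]={A,S,T1}  "a"  orig:{A,S}
  [0..1]=∅  "aa"
  [1..2]=∅  "aa"
  [0..2]=∅  "aaa"

S ∉ T[0,2] ⇒ NO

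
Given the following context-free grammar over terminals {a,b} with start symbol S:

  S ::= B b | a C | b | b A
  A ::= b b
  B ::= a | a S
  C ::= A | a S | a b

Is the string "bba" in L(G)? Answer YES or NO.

Convert to CNF:
  S -> B T0 | T0 A | T1 C | b
  A -> T0 T0
  B -> T1 S | a
  C -> T0 T0 | T1 S | T1 T0
  T0 -> b
  T1 -> a

CYK table (by increasing span):
  T[0,0] 'b' = {S,T0}  orig:{S}
  T[1,1] 'b' = {S,T0}  orig:{S}
  T[2,2] 'a' = {B,T1}  orig:{B}
  T[0,1] 'bb' = {A,C}
  T[1,2] 'ba' = ∅
  T[0,2] 'bba' = ∅

S ∉ T[0,2] ⇒ NO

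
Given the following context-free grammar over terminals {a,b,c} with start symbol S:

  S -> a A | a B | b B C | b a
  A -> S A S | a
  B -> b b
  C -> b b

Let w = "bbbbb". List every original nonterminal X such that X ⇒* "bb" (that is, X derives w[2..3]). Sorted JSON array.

Convert to CNF:
  S -> T0 T1 | T0 X3 | T1 A | T1 B
  A -> S X2 | a
  B -> T0 T0
  C -> T0 T0
  T0 -> b
  T1 -> a
  X2 -> A S
  X3 -> B C

Fill CYK table bottom-up, restricted to cells inside w[2..3]:
  cell(2,2) b: {T0}  orig:{}
  cell(3,3) b: {T0}  orig:{}
  cell(2,3) bb: {B,C}

Original NTs in T[2,3] deriving "bb": ["B", "C"]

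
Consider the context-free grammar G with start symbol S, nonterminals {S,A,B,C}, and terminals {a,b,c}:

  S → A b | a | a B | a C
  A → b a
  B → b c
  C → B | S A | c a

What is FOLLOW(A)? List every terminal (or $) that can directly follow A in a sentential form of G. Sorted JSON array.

FIRST sets, iterate to fixpoint:
iter 1:
  A via A→b a: +{b}
  B via B→b c: +{b}
  C via C→B: +{b}
  C via C→c a: +{c}
  S via S→A b: +{b}
  S via S→a: +{a}
  S: {a,b}  A: {b}  B: {b}  C: {b,c}
iter 2:
  C via C→S A: +{a}
  S: {a,b}  A: {b}  B: {b}  C: {a,b,c}
iter 3: (no change)
  S: {a,b}  A: {b}  B: {b}  C: {a,b,c}

FOLLOW iteration:
FOLLOW(S) := {$}
pass 1:
  C→S A: FOLLOW(S) ⊇ FIRST(A) = {b}; new: +{b}
  S→A b: FOLLOW(A) ⊇ FIRST(b) = {b}; new: +{b}
  S→a B: FOLLOW(B) ⊇ FOLLOW(S) ⊇ {$,b}; new: +{$,b}
  S→a C: FOLLOW(C) ⊇ FOLLOW(S) ⊇ {$,b}; new: +{$,b}
  FOLLOW(S)={$,b}  FOLLOW(A)={b}  FOLLOW(B)={$,b}  FOLLOW(C)={$,b}
pass 2:
  C→S A: FOLLOW(A) ⊇ FOLLOW(C) ⊇ {$,b}; new: +{$}
  FOLLOW(S)={$,b}  FOLLOW(A)={$,b}  FOLLOW(B)={$,b}  FOLLOW(C)={$,b}
pass 3: (no change)
  FOLLOW(S)={$,b}  FOLLOW(A)={$,b}  FOLLOW(B)={$,b}  FOLLOW(C)={$,b}

FOLLOW(A) = ["$", "b"]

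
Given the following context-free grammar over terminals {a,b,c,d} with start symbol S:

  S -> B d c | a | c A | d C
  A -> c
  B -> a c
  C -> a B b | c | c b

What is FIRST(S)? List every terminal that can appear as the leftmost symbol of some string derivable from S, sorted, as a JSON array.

Compute FIRST by fixpoint:
round 1:
  A via A→c: +{c}
  B via B→a c: +{a}
  C via C→a B b: +{a}
  C via C→c: +{c}
  S via S→B d c: +{a}
  S via S→c A: +{c}
  S via S→d C: +{d}
  FIRST[S]={a,c,d}  FIRST[A]={c}  FIRST[B]={a}  FIRST[C]={a,c}
round 2: — fixpoint
  FIRST[S]={a,c,d}  FIRST[A]={c}  FIRST[B]={a}  FIRST[C]={a,c}

FIRST(S) = ["a", "c", "d"]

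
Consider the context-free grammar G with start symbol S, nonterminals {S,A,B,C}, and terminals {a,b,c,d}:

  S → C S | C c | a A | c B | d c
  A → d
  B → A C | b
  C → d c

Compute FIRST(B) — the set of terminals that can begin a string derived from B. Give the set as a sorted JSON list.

FIRST iteration:
iter 1:
  A via A→d: +{d}
  B via B→A C: +{d}
  B via B→b: +{b}
  C via C→d c: +{d}
  S via S→C S: +{d}
  S via S→a A: +{a}
  S via S→c B: +{c}
  S: {a,c,d}  A: {d}  B: {b,d}  C: {d}
iter 2: — fixpoint
  S: {a,c,d}  A: {d}  B: {b,d}  C: {d}

FIRST(B) = ["b", "d"]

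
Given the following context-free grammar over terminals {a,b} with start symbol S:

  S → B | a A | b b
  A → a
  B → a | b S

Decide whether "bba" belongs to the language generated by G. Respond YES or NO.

CNF form of G:
  S -> T0 S | T0 T0 | T1 A | a
  A -> a
  B -> T0 S | a
  T0 -> b
  T1 -> a

Fill CYK table bottom-up:
  [0..0]={T0}  "b"  orig:{}
  [1..1]={T0}  "b"  orig:{}
  [2..2]={A,B,S,T1}  "a"  orig:{A,B,S}
  [0..1]={S}  "bb"
  [1..2]={B,S}  "ba"
  [0..2]={B,S}  "bba"

S ∈ T[0,2] ⇒ YES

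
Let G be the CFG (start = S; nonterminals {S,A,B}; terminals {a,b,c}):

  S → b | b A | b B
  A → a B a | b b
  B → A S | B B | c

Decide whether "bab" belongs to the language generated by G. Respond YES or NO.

Convert to CNF:
  S -> T1 A | T1 B | b
  A -> T0 X2 | T1 T1
  B -> A S | B B | c
  T0 -> a
  T1 -> b
  X2 -> B T0

CYK table (by increasing span):
  cell(0,0) b: {S,T1}  orig:{S}
  cell(1,1) a: {T0}  orig:{}
  cell(2,2) b: {S,T1}  orig:{S}
  cell(0,1) ba: ∅
  cell(1,2) ab: ∅
  cell(0,2) bab: ∅

S ∉ T[0,2] ⇒ NO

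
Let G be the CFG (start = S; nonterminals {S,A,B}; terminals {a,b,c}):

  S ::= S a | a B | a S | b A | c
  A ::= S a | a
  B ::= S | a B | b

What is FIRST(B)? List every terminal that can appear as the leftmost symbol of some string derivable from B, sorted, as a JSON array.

FIRST sets, iterate to fixpoint:
pass 1:
  A via A→a: +{a}
  B via B→a B: +{a}
  B via B→b: +{b}
  S via S→a B: +{a}
  S via S→b A: +{b}
  S via S→c: +{c}
  FIRST[S]={a,b,c}  FIRST[A]={a}  FIRST[B]={a,b}
pass 2:
  A via A→S a: +{b,c}
  B via B→S: +{c}
  FIRST[S]={a,b,c}  FIRST[A]={a,b,c}  FIRST[B]={a,b,c}
pass 3: (no change)
  FIRST[S]={a,b,c}  FIRST[A]={a,b,c}  FIRST[B]={a,b,c}

FIRST(B) = ["a", "b", "c"]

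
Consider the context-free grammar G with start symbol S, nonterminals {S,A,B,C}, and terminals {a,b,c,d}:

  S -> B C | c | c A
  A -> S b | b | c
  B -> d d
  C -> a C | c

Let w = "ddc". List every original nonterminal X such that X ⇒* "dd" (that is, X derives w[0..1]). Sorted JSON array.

Convert to CNF:
  S -> B C | T3 A | c
  A -> S T0 | b | c
  B -> T1 T1
  C -> T2 C | c
  T0 -> b
  T1 -> d
  T2 -> a
  T3 -> c

CYK fill (cells [i..j] with 0 ≤ i ≤ j ≤ 1 only):
  [0..0]={T1}  "d"  orig:{}
  [1..1]={T1}  "d"  orig:{}
  [0..1]={B}  "dd"

Original NTs in T[0,1] deriving "dd": ["B"]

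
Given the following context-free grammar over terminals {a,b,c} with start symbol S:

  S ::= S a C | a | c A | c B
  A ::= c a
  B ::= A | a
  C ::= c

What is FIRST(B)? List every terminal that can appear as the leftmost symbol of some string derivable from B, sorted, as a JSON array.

Compute FIRST by fixpoint:
iter 1:
  A via A→c a: +{c}
  B via B→A: +{c}
  B via B→a: +{a}
  C via C→c: +{c}
  S via S→a: +{a}
  S via S→c A: +{c}
  FIRST(S)={a,c}  FIRST(A)={c}  FIRST(B)={a,c}  FIRST(C)={c}
iter 2: (stable)
  FIRST(S)={a,c}  FIRST(A)={c}  FIRST(B)={a,c}  FIRST(C)={c}

FIRST(B) = ["a", "c"]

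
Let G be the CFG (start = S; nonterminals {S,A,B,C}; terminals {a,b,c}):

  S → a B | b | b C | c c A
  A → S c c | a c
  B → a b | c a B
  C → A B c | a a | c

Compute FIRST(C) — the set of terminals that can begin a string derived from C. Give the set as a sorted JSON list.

FIRST iteration:
round 1:
  A via A→a c: +{a}
  B via B→a b: +{a}
  B via B→c a B: +{c}
  C via C→A B c: +{a}
  C via C→c: +{c}
  S via S→a B: +{a}
  S via S→b: +{b}
  S via S→c c A: +{c}
  FIRST(S)={a,b,c}  FIRST(A)={a}  FIRST(B)={a,c}  FIRST(C)={a,c}
round 2:
  A via A→S c c: +{b,c}
  C via C→A B c: +{b}
  FIRST(S)={a,b,c}  FIRST(A)={a,b,c}  FIRST(B)={a,c}  FIRST(C)={a,b,c}
round 3: (stable)
  FIRST(S)={a,b,c}  FIRST(A)={a,b,c}  FIRST(B)={a,c}  FIRST(C)={a,b,c}

FIRST(C) = ["a", "b", "c"]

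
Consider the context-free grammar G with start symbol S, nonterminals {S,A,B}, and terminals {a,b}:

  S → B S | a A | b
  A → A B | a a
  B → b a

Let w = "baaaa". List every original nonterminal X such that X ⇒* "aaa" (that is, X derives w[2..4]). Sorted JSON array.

Convert to CNF:
  S -> B S | T0 A | b
  A -> A B | T0 T0
  B -> T1 T0
  T0 -> a
  T1 -> b

Fill CYK table bottom-up (cells [i..j] with 2 ≤ i ≤ j ≤ 4 only):
  [2..2]={T0}  "a"  orig:{}
  [3..3]={T0}  "a"  orig:{}
  [4..4]={T0}  "a"  orig:{}
  [2..3]={A}  "aa"
  [3..4]={A}  "aa"
  [2..4]={S}  "aaa"

Original NTs in T[2,4] deriving "aaa": ["S"]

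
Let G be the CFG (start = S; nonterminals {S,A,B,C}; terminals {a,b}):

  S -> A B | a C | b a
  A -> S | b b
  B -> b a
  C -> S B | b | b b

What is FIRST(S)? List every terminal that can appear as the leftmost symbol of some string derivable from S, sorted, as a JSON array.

FIRST iteration:
round 1:
  A via A→b b: +{b}
  B via B→b a: +{b}
  C via C→b: +{b}
  S via S→A B: +{b}
  S via S→a C: +{a}
  FIRST[S]={a,b}  FIRST[A]={b}  FIRST[B]={b}  FIRST[C]={b}
round 2:
  A via A→S: +{a}
  C via C→S B: +{a}
  FIRST[S]={a,b}  FIRST[A]={a,b}  FIRST[B]={b}  FIRST[C]={a,b}
round 3: (no change)
  FIRST[S]={a,b}  FIRST[A]={a,b}  FIRST[B]={b}  FIRST[C]={a,b}

FIRST(S) = ["a", "b"]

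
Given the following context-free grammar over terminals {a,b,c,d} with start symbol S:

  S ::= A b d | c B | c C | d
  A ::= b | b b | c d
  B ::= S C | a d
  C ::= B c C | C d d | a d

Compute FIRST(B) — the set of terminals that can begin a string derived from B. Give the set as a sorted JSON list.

FIRST sets, iterate to fixpoint:
pass 1:
  A via A→b: +{b}
  A via A→c d: +{c}
  B via B→a d: +{a}
  C via C→B c C: +{a}
  S via S→A b d: +{b,c}
  S via S→d: +{d}
  S: {b,c,d}  A: {b,c}  B: {a}  C: {a}
pass 2:
  B via B→S C: +{b,c,d}
  C via C→B c C: +{b,c,d}
  S: {b,c,d}  A: {b,c}  B: {a,b,c,d}  C: {a,b,c,d}
pass 3: (stable)
  S: {b,c,d}  A: {b,c}  B: {a,b,c,d}  C: {a,b,c,d}

FIRST(B) = ["a", "b", "c", "d"]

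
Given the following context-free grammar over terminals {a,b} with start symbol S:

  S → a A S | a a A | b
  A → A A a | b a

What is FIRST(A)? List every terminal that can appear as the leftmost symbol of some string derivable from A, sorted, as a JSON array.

Compute FIRST by fixpoint:
iter 1:
  A via A→b a: +{b}
  S via S→a A S: +{a}
  S via S→b: +{b}
  FIRST(S)={a,b}  FIRST(A)={b}
iter 2: — fixpoint
  FIRST(S)={a,b}  FIRST(A)={b}

FIRST(A) = ["b"]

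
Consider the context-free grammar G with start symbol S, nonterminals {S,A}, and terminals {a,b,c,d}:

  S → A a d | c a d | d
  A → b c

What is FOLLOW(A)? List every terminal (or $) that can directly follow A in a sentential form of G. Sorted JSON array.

Compute FIRST by fixpoint:
[1]
  A via A→b c: +{b}
  S via S→A a d: +{b}
  S via S→c a d: +{c}
  S via S→d: +{d}
  FIRST(S)={b,c,d}  FIRST(A)={b}
[2] (no change)
  FIRST(S)={b,c,d}  FIRST(A)={b}

FOLLOW iteration:
initialize: $ ∈ FOLLOW(S)
round 1:
  S→A a d: FOLLOW(A) ⊇ FIRST(a) = {a}; new: +{a}
  S: {$}  A: {a}
round 2: (stable)
  S: {$}  A: {a}

FOLLOW(A) = ["a"]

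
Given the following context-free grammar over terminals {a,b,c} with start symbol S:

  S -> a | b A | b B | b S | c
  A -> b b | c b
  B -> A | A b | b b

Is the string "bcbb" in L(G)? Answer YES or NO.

CNF form of G:
  S -> T0 A | T0 B | T0 S | a | c
  A -> T0 T0 | T1 T0
  B -> A T0 | T0 T0 | T1 T0
  T0 -> b
  T1 -> c

CYK fill:
  cell(0,0) b: {T0}  orig:{}
  cell(1,1) c: {S,T1}  orig:{S}
  cell(2,2) b: {T0}  orig:{}
  cell(3,3) b: {T0}  orig:{}
  cell(0,1) bc: {S}
  cell(1,2) cb: {A,B}
  cell(2,3) bb: {A,B}
  cell(0,2) bcb: {S}
  cell(1,3) cbb: {B}
  cell(0,3) bcbb: {S}

S ∈ T[0,3] ⇒ YES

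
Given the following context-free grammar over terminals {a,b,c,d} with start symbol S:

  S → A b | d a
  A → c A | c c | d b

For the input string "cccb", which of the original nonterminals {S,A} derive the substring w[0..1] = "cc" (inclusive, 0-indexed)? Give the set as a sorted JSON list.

CNF form of G:
  S -> A T2 | T1 T3
  A -> T0 A | T0 T0 | T1 T2
  T0 -> c
  T1 -> d
  T2 -> b
  T3 -> a

CYK table (by increasing span) (cells [i..j] with 0 ≤ i ≤ j ≤ 1 only):
  cell(0,0) c: {T0}  orig:{}
  cell(1,1) c: {T0}  orig:{}
  cell(0,1) cc: {A}

Original NTs in T[0,1] deriving "cc": ["A"]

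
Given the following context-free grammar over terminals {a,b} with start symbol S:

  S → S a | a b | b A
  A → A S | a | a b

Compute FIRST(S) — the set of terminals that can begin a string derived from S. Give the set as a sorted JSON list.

FIRST iteration:
iter 1:
  A via A→a: +{a}
  S via S→a b: +{a}
  S via S→b A: +{b}
  FIRST[S]={a,b}  FIRST[A]={a}
iter 2: (stable)
  FIRST[S]={a,b}  FIRST[A]={a}

FIRST(S) = ["a", "b"]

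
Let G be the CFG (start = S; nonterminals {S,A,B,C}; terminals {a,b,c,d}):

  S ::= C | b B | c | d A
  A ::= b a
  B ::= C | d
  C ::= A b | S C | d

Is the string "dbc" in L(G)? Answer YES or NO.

CNF form of G:
  S -> A T0 | S C | T0 B | T2 A | c | d
  A -> T0 T1
  B -> A T0 | S C | d
  C -> A T0 | S C | d
  T0 -> b
  T1 -> a
  T2 -> d

CYK fill:
  T[0,0] 'd' = {B,C,S,T2}  orig:{B,C,S}
  T[1,1] 'b' = {T0}  orig:{}
  T[2,2] 'c' = {S}
  T[0,1] 'db' = ∅
  T[1,2] 'bc' = ∅
  T[0,2] 'dbc' = ∅

S ∉ T[0,2] ⇒ NO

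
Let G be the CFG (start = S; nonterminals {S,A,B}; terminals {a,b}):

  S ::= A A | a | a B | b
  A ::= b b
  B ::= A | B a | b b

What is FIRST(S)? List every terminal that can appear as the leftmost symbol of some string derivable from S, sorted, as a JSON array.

Compute FIRST by fixpoint:
[1]
  A via A→b b: +{b}
  B via B→A: +{b}
  S via S→A A: +{b}
  S via S→a: +{a}
  FIRST[S]={a,b}  FIRST[A]={b}  FIRST[B]={b}
[2] — fixpoint
  FIRST[S]={a,b}  FIRST[A]={b}  FIRST[B]={b}

FIRST(S) = ["a", "b"]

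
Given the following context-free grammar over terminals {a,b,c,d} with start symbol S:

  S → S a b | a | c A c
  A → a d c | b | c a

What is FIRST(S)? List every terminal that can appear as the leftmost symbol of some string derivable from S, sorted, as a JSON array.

FIRST iteration:
iter 1:
  A via A→a d c: +{a}
  A via A→b: +{b}
  A via A→c a: +{c}
  S via S→a: +{a}
  S via S→c A c: +{c}
  FIRST[S]={a,c}  FIRST[A]={a,b,c}
iter 2: — fixpoint
  FIRST[S]={a,c}  FIRST[A]={a,b,c}

FIRST(S) = ["a", "c"]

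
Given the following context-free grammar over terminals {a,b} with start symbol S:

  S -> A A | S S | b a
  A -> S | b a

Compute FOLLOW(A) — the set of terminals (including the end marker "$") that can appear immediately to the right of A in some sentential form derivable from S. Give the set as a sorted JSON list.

FIRST iteration:
pass 1:
  A via A→b a: +{b}
  S via S→A A: +{b}
  FIRST[S]={b}  FIRST[A]={b}
pass 2: (no change)
  FIRST[S]={b}  FIRST[A]={b}

FOLLOW sets:
seed FOLLOW(S) with $
iter 1:
  S→A A: FOLLOW(A) ⊇ FIRST(A) = {b}; new: +{b}
  S→A A: FOLLOW(A) ⊇ FOLLOW(S) ⊇ {$}; new: +{$}
  S→S S: FOLLOW(S) ⊇ FIRST(S) = {b}; new: +{b}
  FOLLOW[S]={$,b}  FOLLOW[A]={$,b}
iter 2: (stable)
  FOLLOW[S]={$,b}  FOLLOW[A]={$,b}

FOLLOW(A) = ["$", "b"]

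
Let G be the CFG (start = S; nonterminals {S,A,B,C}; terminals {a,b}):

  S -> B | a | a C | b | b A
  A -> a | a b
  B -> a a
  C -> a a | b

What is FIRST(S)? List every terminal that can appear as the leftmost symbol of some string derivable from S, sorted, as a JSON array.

FIRST iteration:
[1]
  A via A→a: +{a}
  B via B→a a: +{a}
  C via C→a a: +{a}
  C via C→b: +{b}
  S via S→B: +{a}
  S via S→b: +{b}
  S: {a,b}  A: {a}  B: {a}  C: {a,b}
[2] — fixpoint
  S: {a,b}  A: {a}  B: {a}  C: {a,b}

FIRST(S) = ["a", "b"]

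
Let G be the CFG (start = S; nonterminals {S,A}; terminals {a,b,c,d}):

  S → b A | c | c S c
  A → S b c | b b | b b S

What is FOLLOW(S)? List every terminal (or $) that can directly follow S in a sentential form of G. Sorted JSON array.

Compute FIRST by fixpoint:
round 1:
  A via A→b b: +{b}
  S via S→b A: +{b}
  S via S→c: +{c}
  FIRST(S)={b,c}  FIRST(A)={b}
round 2:
  A via A→S b c: +{c}
  FIRST(S)={b,c}  FIRST(A)={b,c}
round 3: — fixpoint
  FIRST(S)={b,c}  FIRST(A)={b,c}

Compute FOLLOW by fixpoint:
FOLLOW(S) := {$}
iter 1:
  A→S b c: FOLLOW(S) ⊇ FIRST(b) = {b}; new: +{b}
  S→b A: FOLLOW(A) ⊇ FOLLOW(S) ⊇ {$,b}; new: +{$,b}
  S→c S c: FOLLOW(S) ⊇ FIRST(c) = {c}; new: +{c}
  FOLLOW[S]={$,b,c}  FOLLOW[A]={$,b}
iter 2:
  S→b A: FOLLOW(A) ⊇ FOLLOW(S) ⊇ {$,b,c}; new: +{c}
  FOLLOW[S]={$,b,c}  FOLLOW[A]={$,b,c}
iter 3: done
  FOLLOW[S]={$,b,c}  FOLLOW[A]={$,b,c}

FOLLOW(S) = ["$", "b", "c"]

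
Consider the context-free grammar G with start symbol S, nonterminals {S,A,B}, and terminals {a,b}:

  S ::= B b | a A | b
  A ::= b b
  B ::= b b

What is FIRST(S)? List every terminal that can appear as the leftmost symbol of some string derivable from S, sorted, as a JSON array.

Compute FIRST by fixpoint:
round 1:
  A via A→b b: +{b}
  B via B→b b: +{b}
  S via S→B b: +{b}
  S via S→a A: +{a}
  S: {a,b}  A: {b}  B: {b}
round 2: — fixpoint
  S: {a,b}  A: {b}  B: {b}

FIRST(S) = ["a", "b"]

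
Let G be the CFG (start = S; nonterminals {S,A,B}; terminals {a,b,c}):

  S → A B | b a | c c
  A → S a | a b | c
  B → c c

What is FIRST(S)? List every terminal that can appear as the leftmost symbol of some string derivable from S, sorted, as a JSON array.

FIRST sets, iterate to fixpoint:
round 1:
  A via A→a b: +{a}
  A via A→c: +{c}
  B via B→c c: +{c}
  S via S→A B: +{a,c}
  S via S→b a: +{b}
  FIRST[S]={a,b,c}  FIRST[A]={a,c}  FIRST[B]={c}
round 2:
  A via A→S a: +{b}
  FIRST[S]={a,b,c}  FIRST[A]={a,b,c}  FIRST[B]={c}
round 3: (stable)
  FIRST[S]={a,b,c}  FIRST[A]={a,b,c}  FIRST[B]={c}

FIRST(S) = ["a", "b", "c"]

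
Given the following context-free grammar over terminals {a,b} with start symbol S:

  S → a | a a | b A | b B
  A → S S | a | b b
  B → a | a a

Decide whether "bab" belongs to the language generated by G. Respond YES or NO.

Convert to CNF:
  S -> T0 A | T0 B | T1 T1 | a
  A -> S S | T0 T0 | a
  B -> T1 T1 | a
  T0 -> b
  T1 -> a

CYK table (by increasing span):
  T[0,0] 'b' = {T0}  orig:{}
  T[1,1] 'a' = {A,B,S,T1}  orig:{A,B,S}
  T[2,2] 'b' = {T0}  orig:{}
  T[0,1] 'ba' = {S}
  T[1,2] 'ab' = ∅
  T[0,2] 'bab' = ∅

S ∉ T[0,2] ⇒ NO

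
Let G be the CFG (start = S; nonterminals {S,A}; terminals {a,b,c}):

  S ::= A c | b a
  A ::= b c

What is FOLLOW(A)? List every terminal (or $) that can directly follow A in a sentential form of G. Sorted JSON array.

FIRST iteration:
[1]
  A via A→b c: +{b}
  S via S→A c: +{b}
  FIRST[S]={b}  FIRST[A]={b}
[2] done
  FIRST[S]={b}  FIRST[A]={b}

FOLLOW iteration:
seed FOLLOW(S) with $
[1]
  S→A c: FOLLOW(A) ⊇ FIRST(c) = {c}; new: +{c}
  S: {$}  A: {c}
[2] (no change)
  S: {$}  A: {c}

FOLLOW(A) = ["c"]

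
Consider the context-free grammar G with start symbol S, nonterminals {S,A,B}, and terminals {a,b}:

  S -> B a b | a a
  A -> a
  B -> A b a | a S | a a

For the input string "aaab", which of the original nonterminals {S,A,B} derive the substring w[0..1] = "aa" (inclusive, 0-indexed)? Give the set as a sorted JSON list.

Convert to CNF:
  S -> B X3 | T1 T1
  A -> a
  B -> A X2 | T1 S | T1 T1
  T0 -> b
  T1 -> a
  X2 -> T0 T1
  X3 -> T1 T0

Fill CYK table bottom-up — only the sub-triangle for w[0..1]:
  [0..0]={A,T1}  "a"  orig:{A}
  [1..1]={A,T1}  "a"  orig:{A}
  [0..1]={B,S}  "aa"

Original NTs in T[0,1] deriving "aa": ["B", "S"]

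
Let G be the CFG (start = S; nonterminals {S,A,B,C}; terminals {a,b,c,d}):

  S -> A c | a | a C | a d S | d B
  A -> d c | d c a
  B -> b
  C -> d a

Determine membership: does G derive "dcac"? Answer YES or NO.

Convert to CNF:
  S -> A T1 | T0 B | T2 C | T2 X4 | a
  A -> T0 T1 | T0 X3
  B -> b
  C -> T0 T2
  T0 -> d
  T1 -> c
  T2 -> a
  X3 -> T1 T2
  X4 -> T0 S

CYK fill:
  cell(0,0) d: {T0}  orig:{}
  cell(1,1) c: {T1}  orig:{}
  cell(2,2) a: {S,T2}  orig:{S}
  cell(3,3) c: {T1}  orig:{}
  cell(0,1) dc: {A}
  cell(1,2) ca: {X3}  orig:{}
  cell(2,3) ac: ∅
  cell(0,2) dca: {A}
  cell(1,3) cac: ∅
  cell(0,3) dcac: {S}

S ∈ T[0,3] ⇒ YES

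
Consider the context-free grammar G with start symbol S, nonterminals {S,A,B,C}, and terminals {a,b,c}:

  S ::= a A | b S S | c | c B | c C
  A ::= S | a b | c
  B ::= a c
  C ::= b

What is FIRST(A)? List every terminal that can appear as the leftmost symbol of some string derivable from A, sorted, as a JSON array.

FIRST sets, iterate to fixpoint:
[1]
  A via A→a b: +{a}
  A via A→c: +{c}
  B via B→a c: +{a}
  C via C→b: +{b}
  S via S→a A: +{a}
  S via S→b S S: +{b}
  S via S→c: +{c}
  FIRST(S)={a,b,c}  FIRST(A)={a,c}  FIRST(B)={a}  FIRST(C)={b}
[2]
  A via A→S: +{b}
  FIRST(S)={a,b,c}  FIRST(A)={a,b,c}  FIRST(B)={a}  FIRST(C)={b}
[3] (stable)
  FIRST(S)={a,b,c}  FIRST(A)={a,b,c}  FIRST(B)={a}  FIRST(C)={b}

FIRST(A) = ["a", "b", "c"]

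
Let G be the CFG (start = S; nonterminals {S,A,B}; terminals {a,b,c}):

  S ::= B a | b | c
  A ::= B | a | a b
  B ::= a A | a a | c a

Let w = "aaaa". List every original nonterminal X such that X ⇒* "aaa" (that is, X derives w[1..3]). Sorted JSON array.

Convert to CNF:
  S -> B T0 | b | c
  A -> T0 A | T0 T0 | T0 T1 | T2 T0 | a
  B -> T0 A | T0 T0 | T2 T0
  T0 -> a
  T1 -> b
  T2 -> c

CYK fill, restricted to cells inside w[1..3]:
  [1..1]={A,T0}  "a"  orig:{A}
  [2..2]={A,T0}  "a"  orig:{A}
  [3..3]={A,T0}  "a"  orig:{A}
  [1..2]={A,B}  "aa"
  [2..3]={A,B}  "aa"
  [1..3]={A,B,S}  "aaa"

Original NTs in T[1,3] deriving "aaa": ["A", "B", "S"]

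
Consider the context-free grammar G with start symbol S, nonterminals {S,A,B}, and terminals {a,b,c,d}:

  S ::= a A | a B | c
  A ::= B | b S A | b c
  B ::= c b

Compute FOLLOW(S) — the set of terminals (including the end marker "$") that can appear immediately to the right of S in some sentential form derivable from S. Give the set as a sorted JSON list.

Compute FIRST by fixpoint:
round 1:
  A via A→b S A: +{b}
  B via B→c b: +{c}
  S via S→a A: +{a}
  S via S→c: +{c}
  S: {a,c}  A: {b}  B: {c}
round 2:
  A via A→B: +{c}
  S: {a,c}  A: {b,c}  B: {c}
round 3: (stable)
  S: {a,c}  A: {b,c}  B: {c}

FOLLOW iteration:
FOLLOW(S) := {$}
pass 1:
  A→b S A: FOLLOW(S) ⊇ FIRST(A) = {b,c}; new: +{b,c}
  S→a A: FOLLOW(A) ⊇ FOLLOW(S) ⊇ {$,b,c}; new: +{$,b,c}
  S→a B: FOLLOW(B) ⊇ FOLLOW(S) ⊇ {$,b,c}; new: +{$,b,c}
  S: {$,b,c}  A: {$,b,c}  B: {$,b,c}
pass 2: (no change)
  S: {$,b,c}  A: {$,b,c}  B: {$,b,c}

FOLLOW(S) = ["$", "b", "c"]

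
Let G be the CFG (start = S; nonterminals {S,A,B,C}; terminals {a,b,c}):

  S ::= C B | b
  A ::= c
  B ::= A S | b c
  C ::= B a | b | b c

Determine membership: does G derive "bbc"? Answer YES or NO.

CNF form of G:
  S -> C B | b
  A -> c
  B -> A S | T0 T1
  C -> B T2 | T0 T1 | b
  T0 -> b
  T1 -> c
  T2 -> a

CYK fill:
  T[0,0] 'b' = {C,S,T0}  orig:{C,S}
  T[1,1] 'b' = {C,S,T0}  orig:{C,S}
  T[2,2] 'c' = {A,T1}  orig:{A}
  T[0,1] 'bb' = ∅
  T[1,2] 'bc' = {B,C}
  T[0,2] 'bbc' = {S}

S ∈ T[0,2] ⇒ YES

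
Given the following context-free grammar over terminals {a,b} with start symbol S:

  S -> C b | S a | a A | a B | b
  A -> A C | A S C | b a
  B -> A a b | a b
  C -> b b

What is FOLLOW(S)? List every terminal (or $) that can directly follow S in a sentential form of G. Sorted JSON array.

FIRST sets, iterate to fixpoint:
[1]
  A via A→b a: +{b}
  B via B→A a b: +{b}
  B via B→a b: +{a}
  C via C→b b: +{b}
  S via S→C b: +{b}
  S via S→a A: +{a}
  FIRST[S]={a,b}  FIRST[A]={b}  FIRST[B]={a,b}  FIRST[C]={b}
[2] (stable)
  FIRST[S]={a,b}  FIRST[A]={b}  FIRST[B]={a,b}  FIRST[C]={b}

Compute FOLLOW by fixpoint:
FOLLOW(S) := {$}
round 1:
  A→A C: FOLLOW(A) ⊇ FIRST(C) = {b}; new: +{b}
  A→A C: FOLLOW(C) ⊇ FOLLOW(A) ⊇ {b}; new: +{b}
  A→A S C: FOLLOW(A) ⊇ FIRST(S) = {a,b}; new: +{a}
  A→A S C: FOLLOW(S) ⊇ FIRST(C) = {b}; new: +{b}
  A→A S C: FOLLOW(C) ⊇ FOLLOW(A) ⊇ {a,b}; new: +{a}
  S→S a: FOLLOW(S) ⊇ FIRST(a) = {a}; new: +{a}
  S→a A: FOLLOW(A) ⊇ FOLLOW(S) ⊇ {$,a,b}; new: +{$}
  S→a B: FOLLOW(B) ⊇ FOLLOW(S) ⊇ {$,a,b}; new: +{$,a,b}
  S: {$,a,b}  A: {$,a,b}  B: {$,a,b}  C: {a,b}
round 2:
  A→A C: FOLLOW(C) ⊇ FOLLOW(A) ⊇ {$,a,b}; new: +{$}
  S: {$,a,b}  A: {$,a,b}  B: {$,a,b}  C: {$,a,b}
round 3: (stable)
  S: {$,a,b}  A: {$,a,b}  B: {$,a,b}  C: {$,a,b}

FOLLOW(S) = ["$", "a", "b"]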